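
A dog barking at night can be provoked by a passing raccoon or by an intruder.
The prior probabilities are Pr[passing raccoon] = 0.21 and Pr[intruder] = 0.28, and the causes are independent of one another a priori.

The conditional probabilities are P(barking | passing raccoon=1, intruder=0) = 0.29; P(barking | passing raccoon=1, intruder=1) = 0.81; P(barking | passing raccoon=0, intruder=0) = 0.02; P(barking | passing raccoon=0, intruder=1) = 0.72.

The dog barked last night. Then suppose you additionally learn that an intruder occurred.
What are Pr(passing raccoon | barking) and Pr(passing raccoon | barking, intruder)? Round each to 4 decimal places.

Pr(passing raccoon | barking) ≈ 0.3490; Pr(passing raccoon | barking, intruder) ≈ 0.2302

P(barking) = 0.02*0.79*0.72 + 0.72*0.79*0.28 + 0.29*0.21*0.72 + 0.81*0.21*0.28 = 0.011376 + 0.159264 + 0.043848 + 0.047628 = 0.262116
Restricting to configurations with passing raccoon present: 0.043848 + 0.047628 = 0.091476.
P(passing raccoon | barking) = 0.091476 / 0.262116 ≈ 0.3490

Now condition on the additional information:
Enumerate both values of passing raccoon and weight by the priors:
  P(barking | intruder) = 0.72·0.79 + 0.81·0.21
        = 0.568800 + 0.170100 = 0.738900
Configurations with passing raccoon contribute 0.170100, so
  P(passing raccoon | barking, intruder) = 0.170100 / 0.738900 ≈ 0.2302
Conditioning on intruder lowers the posterior on passing raccoon: the classic explaining-away effect in a common-effect structure.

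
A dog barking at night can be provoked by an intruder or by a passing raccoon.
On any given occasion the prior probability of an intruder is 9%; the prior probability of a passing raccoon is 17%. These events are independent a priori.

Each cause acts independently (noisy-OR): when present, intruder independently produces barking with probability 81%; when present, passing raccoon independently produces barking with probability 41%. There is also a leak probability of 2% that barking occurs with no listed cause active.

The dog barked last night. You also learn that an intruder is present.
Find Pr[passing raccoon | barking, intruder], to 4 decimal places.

Pr[passing raccoon | barking, intruder] ≈ 0.1830

Under noisy-OR, P(barking | causes) = 1 − (1−0.02)·∏(1−qᵢ) over the active causes.
Sum P(barking|·) weighted by the priors over both values of passing raccoon:
  P(barking | intruder) = 0.8138×0.83 + 0.890142×0.17
        = 0.675454 + 0.151324 = 0.826778
The terms with passing raccoon present sum to 0.151324, so
  P(passing raccoon | barking, intruder) = 0.151324 / 0.826778 ≈ 0.1830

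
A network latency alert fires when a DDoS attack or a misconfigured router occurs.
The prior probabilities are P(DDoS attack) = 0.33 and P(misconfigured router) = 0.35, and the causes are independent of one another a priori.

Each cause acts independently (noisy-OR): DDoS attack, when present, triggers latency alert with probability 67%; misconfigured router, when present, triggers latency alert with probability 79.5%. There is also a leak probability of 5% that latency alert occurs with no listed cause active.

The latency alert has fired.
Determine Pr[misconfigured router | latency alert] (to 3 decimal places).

Pr[misconfigured router | latency alert] ≈ 0.637

Under noisy-OR, P(latency alert | causes) = 1 − (1−0.05)·∏(1−qᵢ) over the active causes.
Sum P(latency alert|·) weighted by the priors over the 4 (DDoS attack, misconfigured router) configurations:
  P(latency alert) = 0.05*0.67*0.65 + 0.80525*0.67*0.35 + 0.6865*0.33*0.65 + 0.935733*0.33*0.35
        = 0.021775 + 0.188831 + 0.147254 + 0.108077 = 0.465937
Configurations with misconfigured router contribute 0.296908, so
  P(misconfigured router | latency alert) = 0.296908 / 0.465937 ≈ 0.637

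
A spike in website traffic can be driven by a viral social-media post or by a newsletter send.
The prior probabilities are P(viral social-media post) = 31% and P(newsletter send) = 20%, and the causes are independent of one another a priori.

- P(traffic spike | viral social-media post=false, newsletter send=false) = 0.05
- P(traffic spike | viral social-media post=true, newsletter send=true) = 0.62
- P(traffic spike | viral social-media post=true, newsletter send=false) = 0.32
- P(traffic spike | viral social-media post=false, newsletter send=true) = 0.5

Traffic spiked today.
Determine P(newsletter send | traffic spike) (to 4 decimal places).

Sum P(traffic spike|·) weighted by the priors over the 4 (viral social-media post, newsletter send) configurations:
  P(traffic spike) = 0.05*0.69*0.8 + 0.5*0.69*0.2 + 0.32*0.31*0.8 + 0.62*0.31*0.2
        = 0.027600 + 0.069000 + 0.079360 + 0.038440 = 0.214400
Keeping only the newsletter send-present terms gives 0.107440, so
  P(newsletter send | traffic spike) = 0.107440 / 0.214400 ≈ 0.5011

P(newsletter send | traffic spike) ≈ 0.5011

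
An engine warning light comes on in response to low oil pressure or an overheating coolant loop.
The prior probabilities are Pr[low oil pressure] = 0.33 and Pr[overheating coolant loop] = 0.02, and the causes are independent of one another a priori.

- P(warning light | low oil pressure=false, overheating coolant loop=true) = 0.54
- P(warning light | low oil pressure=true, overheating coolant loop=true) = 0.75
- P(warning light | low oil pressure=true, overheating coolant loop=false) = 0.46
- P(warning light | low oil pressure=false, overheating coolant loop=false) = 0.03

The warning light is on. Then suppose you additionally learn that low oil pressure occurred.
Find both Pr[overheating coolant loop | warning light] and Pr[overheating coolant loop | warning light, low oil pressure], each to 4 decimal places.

Pr[overheating coolant loop | warning light] ≈ 0.0675; Pr[overheating coolant loop | warning light, low oil pressure] ≈ 0.0322

Numerator (weight on configurations with overheating coolant loop): 0.007236 + 0.004950 = 0.012186
Normalizer over all consistent configurations: 0.03·0.67·0.98 + 0.54·0.67·0.02 + 0.46·0.33·0.98 + 0.75·0.33·0.02 = 0.180648
Posterior = 0.012186 / 0.180648 ≈ 0.0675

With the extra evidence:
For the numerator, keep only overheating coolant loop=true terms: 0.75×0.02 = 0.015000
The normalizing constant is 0.46×0.98 + 0.75×0.02 = 0.465800
Posterior = 0.015000 / 0.465800 ≈ 0.0322
— low oil pressure explains away the evidence for overheating coolant loop.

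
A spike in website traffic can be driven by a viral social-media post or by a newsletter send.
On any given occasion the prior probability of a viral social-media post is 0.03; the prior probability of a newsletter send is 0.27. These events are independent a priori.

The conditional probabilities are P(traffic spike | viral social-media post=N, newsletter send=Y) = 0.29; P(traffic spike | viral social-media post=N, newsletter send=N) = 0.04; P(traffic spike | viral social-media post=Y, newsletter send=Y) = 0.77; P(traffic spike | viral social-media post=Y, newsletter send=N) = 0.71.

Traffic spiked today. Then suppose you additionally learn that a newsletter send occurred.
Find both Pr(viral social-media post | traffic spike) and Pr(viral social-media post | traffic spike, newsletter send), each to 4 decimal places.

Pr(viral social-media post | traffic spike) ≈ 0.1728; Pr(viral social-media post | traffic spike, newsletter send) ≈ 0.0759

P(traffic spike) = 0.04·0.97·0.73 + 0.29·0.97·0.27 + 0.71·0.03·0.73 + 0.77·0.03·0.27 = 0.028324 + 0.075951 + 0.015549 + 0.006237 = 0.126061
Restricting to configurations with viral social-media post present: 0.015549 + 0.006237 = 0.021786.
Hence the posterior is 0.021786/0.126061 ≈ 0.1728.

With the extra evidence:
For the numerator, keep only viral social-media post=true terms: 0.77×0.03 = 0.023100
The normalizing constant is 0.29×0.97 + 0.77×0.03 = 0.304400
P(viral social-media post | traffic spike, newsletter send) = 0.023100/0.304400 ≈ 0.0759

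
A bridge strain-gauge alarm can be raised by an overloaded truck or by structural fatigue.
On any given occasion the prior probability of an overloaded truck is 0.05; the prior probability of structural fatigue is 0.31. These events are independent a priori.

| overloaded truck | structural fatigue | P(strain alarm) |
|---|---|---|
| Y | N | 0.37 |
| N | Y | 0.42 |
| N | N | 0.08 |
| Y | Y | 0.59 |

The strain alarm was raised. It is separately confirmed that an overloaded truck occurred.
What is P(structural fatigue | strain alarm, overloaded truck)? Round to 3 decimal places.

P(strain alarm | overloaded truck) = 0.37·0.69 + 0.59·0.31 = 0.255300 + 0.182900 = 0.438200
The structural fatigue-present share is 0.59·0.31 = 0.182900.
Hence the posterior is 0.182900/0.438200 ≈ 0.417.

P(structural fatigue | strain alarm, overloaded truck) ≈ 0.417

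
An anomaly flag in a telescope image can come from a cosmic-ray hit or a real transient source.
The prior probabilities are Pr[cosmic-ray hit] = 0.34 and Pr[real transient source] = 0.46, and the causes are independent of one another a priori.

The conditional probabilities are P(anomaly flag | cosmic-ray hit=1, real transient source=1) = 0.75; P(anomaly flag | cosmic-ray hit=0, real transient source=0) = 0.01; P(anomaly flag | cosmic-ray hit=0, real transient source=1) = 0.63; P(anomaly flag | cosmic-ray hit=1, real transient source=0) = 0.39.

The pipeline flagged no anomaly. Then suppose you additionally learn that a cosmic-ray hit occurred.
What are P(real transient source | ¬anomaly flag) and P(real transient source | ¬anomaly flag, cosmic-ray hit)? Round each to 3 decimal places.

P(real transient source | ¬anomaly flag) ≈ 0.246; P(real transient source | ¬anomaly flag, cosmic-ray hit) ≈ 0.259

For the numerator, keep only real transient source=true terms: 0.112332 + 0.039100 = 0.151432
Denominator P(¬anomaly flag): 0.99*0.66*0.54 + 0.37*0.66*0.46 + 0.61*0.34*0.54 + 0.25*0.34*0.46 = 0.616264
Posterior = 0.151432 / 0.616264 ≈ 0.246

Now condition on the additional information:
Weight on real transient source=true, given the evidence: 0.25*0.46 = 0.115000
The normalizing constant is 0.61*0.54 + 0.25*0.46 = 0.444400
Posterior = 0.115000 / 0.444400 ≈ 0.259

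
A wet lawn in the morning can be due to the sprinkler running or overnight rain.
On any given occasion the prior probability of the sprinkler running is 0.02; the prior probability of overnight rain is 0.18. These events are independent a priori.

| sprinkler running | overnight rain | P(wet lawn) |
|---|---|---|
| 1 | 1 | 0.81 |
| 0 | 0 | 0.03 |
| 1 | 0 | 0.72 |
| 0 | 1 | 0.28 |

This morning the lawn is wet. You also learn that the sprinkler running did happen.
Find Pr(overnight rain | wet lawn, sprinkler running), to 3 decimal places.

Enumerate both values of overnight rain and weight by the priors:
  P(wet lawn | sprinkler running) = 0.72·0.82 + 0.81·0.18
        = 0.590400 + 0.145800 = 0.736200
Keeping only the overnight rain-present terms gives 0.145800, so
  P(overnight rain | wet lawn, sprinkler running) = 0.145800 / 0.736200 ≈ 0.198

Pr(overnight rain | wet lawn, sprinkler running) ≈ 0.198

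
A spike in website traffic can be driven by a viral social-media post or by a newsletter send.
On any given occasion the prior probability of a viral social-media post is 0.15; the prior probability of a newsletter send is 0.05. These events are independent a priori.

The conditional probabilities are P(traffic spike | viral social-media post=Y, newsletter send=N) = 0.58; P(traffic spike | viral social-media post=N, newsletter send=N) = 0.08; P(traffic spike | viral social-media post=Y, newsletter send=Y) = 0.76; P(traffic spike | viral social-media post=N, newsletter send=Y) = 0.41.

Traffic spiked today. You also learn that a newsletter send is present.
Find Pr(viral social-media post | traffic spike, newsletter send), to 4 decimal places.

Pr(viral social-media post | traffic spike, newsletter send) ≈ 0.2465

Numerator (weight on configurations with viral social-media post): 0.76×0.15 = 0.114000
Normalizer over all consistent configurations: 0.41×0.85 + 0.76×0.15 = 0.462500
P(viral social-media post | traffic spike, newsletter send) = 0.114000/0.462500 ≈ 0.2465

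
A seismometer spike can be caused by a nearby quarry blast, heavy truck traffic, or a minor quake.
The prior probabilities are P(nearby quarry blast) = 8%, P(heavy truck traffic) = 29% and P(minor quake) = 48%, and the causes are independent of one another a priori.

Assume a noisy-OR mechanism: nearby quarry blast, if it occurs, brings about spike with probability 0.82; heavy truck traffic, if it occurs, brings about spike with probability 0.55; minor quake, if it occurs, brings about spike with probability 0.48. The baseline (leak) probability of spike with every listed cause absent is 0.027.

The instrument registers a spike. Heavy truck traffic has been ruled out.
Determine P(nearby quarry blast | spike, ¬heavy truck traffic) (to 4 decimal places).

Under noisy-OR, P(spike | causes) = 1 − (1−0.027)·∏(1−qᵢ) over the active causes.
P(spike | ¬heavy truck traffic) = 0.027×0.92×0.52 + 0.49404×0.92×0.48 + 0.82486×0.08×0.52 + 0.908927×0.08×0.48 = 0.012917 + 0.218168 + 0.034314 + 0.034903 = 0.300302
Restricting to configurations with nearby quarry blast present: 0.034314 + 0.034903 = 0.069217.
Hence the posterior is 0.069217/0.300302 ≈ 0.2305.

P(nearby quarry blast | spike, ¬heavy truck traffic) ≈ 0.2305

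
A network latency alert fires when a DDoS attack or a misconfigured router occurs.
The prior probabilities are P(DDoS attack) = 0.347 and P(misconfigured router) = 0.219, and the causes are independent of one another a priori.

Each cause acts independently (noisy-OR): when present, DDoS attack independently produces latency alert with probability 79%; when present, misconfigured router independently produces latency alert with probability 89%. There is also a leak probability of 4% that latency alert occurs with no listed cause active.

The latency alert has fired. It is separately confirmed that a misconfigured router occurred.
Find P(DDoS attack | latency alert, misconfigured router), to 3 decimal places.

Under noisy-OR, P(latency alert | causes) = 1 − (1−0.04)·∏(1−qᵢ) over the active causes.
P(latency alert | misconfigured router) = 0.8944×0.653 + 0.977824×0.347 = 0.584043 + 0.339305 = 0.923348
The DDoS attack-present share is 0.977824×0.347 = 0.339305.
So P(DDoS attack | latency alert, misconfigured router) = 0.339305/0.923348 ≈ 0.367.

P(DDoS attack | latency alert, misconfigured router) ≈ 0.367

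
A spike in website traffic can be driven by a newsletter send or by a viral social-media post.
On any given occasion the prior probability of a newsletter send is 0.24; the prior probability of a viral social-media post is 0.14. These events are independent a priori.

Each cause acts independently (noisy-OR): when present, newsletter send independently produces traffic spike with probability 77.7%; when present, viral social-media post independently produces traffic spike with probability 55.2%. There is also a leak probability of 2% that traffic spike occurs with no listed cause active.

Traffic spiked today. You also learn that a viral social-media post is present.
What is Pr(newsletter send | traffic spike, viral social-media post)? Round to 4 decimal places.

Pr(newsletter send | traffic spike, viral social-media post) ≈ 0.3368

Under noisy-OR, P(traffic spike | causes) = 1 − (1−0.02)·∏(1−qᵢ) over the active causes.
Weight on newsletter send=true, given the evidence: 0.902094×0.24 = 0.216503
Normalizer over all consistent configurations: 0.56096×0.76 + 0.902094×0.24 = 0.642833
P(newsletter send | traffic spike, viral social-media post) = 0.216503/0.642833 ≈ 0.3368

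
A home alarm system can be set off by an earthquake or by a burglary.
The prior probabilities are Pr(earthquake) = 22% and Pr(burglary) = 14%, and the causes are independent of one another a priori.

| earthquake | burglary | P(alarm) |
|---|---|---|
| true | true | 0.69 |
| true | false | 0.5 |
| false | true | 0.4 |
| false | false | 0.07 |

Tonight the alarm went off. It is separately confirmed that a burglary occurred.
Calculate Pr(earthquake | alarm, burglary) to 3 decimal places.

Pr(earthquake | alarm, burglary) ≈ 0.327

For the numerator, keep only earthquake=true terms: 0.69*0.22 = 0.151800
The normalizing constant is 0.4*0.78 + 0.69*0.22 = 0.463800
Posterior = 0.151800 / 0.463800 ≈ 0.327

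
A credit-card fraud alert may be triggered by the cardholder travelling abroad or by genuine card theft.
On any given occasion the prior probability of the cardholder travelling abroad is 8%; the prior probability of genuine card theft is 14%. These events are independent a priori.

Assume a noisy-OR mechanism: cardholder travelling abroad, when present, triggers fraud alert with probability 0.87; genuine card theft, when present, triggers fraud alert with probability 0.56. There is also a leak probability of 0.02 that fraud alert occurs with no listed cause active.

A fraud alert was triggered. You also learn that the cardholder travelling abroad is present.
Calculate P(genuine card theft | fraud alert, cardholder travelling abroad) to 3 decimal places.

Under noisy-OR, P(fraud alert | causes) = 1 − (1−0.02)·∏(1−qᵢ) over the active causes.
Enumerate both values of genuine card theft and weight by the priors:
  P(fraud alert | cardholder travelling abroad) = 0.8726·0.86 + 0.943944·0.14
        = 0.750436 + 0.132152 = 0.882588
The terms with genuine card theft present sum to 0.132152, so
  P(genuine card theft | fraud alert, cardholder travelling abroad) = 0.132152 / 0.882588 ≈ 0.150

P(genuine card theft | fraud alert, cardholder travelling abroad) ≈ 0.150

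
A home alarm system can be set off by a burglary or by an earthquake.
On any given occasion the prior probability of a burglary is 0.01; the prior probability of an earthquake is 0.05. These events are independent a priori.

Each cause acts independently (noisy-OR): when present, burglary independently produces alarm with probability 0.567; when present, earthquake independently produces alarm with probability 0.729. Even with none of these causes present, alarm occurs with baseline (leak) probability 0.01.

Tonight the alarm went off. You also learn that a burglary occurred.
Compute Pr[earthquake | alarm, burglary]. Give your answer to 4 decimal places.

Pr[earthquake | alarm, burglary] ≈ 0.0753

Under noisy-OR, P(alarm | causes) = 1 − (1−0.01)·∏(1−qᵢ) over the active causes.
P(alarm | burglary) = 0.57133×0.95 + 0.88383×0.05 = 0.542763 + 0.044192 = 0.586955
Of this, 0.044192 comes from 0.88383×0.05 (the earthquake=true cases).
P(earthquake | alarm, burglary) = 0.044192 / 0.586955 ≈ 0.0753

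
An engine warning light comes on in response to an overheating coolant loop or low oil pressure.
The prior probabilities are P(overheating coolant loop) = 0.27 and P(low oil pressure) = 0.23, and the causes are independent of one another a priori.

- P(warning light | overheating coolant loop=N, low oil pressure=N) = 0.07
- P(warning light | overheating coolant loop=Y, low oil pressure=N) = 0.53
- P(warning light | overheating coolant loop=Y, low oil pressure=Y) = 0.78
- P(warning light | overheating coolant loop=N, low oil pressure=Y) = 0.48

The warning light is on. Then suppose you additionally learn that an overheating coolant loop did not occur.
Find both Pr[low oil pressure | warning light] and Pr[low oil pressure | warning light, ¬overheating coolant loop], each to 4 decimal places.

Pr[low oil pressure | warning light] ≈ 0.4632; Pr[low oil pressure | warning light, ¬overheating coolant loop] ≈ 0.6719

P(warning light) = 0.07×0.73×0.77 + 0.48×0.73×0.23 + 0.53×0.27×0.77 + 0.78×0.27×0.23 = 0.039347 + 0.080592 + 0.110187 + 0.048438 = 0.278564
Restricting to configurations with low oil pressure present: 0.080592 + 0.048438 = 0.129030.
Hence the posterior is 0.129030/0.278564 ≈ 0.4632.

With the extra evidence:
Numerator (weight on configurations with low oil pressure): 0.48*0.23 = 0.110400
Denominator P(warning light | ¬overheating coolant loop): 0.07*0.77 + 0.48*0.23 = 0.164300
P(low oil pressure | warning light, ¬overheating coolant loop) = 0.110400/0.164300 ≈ 0.6719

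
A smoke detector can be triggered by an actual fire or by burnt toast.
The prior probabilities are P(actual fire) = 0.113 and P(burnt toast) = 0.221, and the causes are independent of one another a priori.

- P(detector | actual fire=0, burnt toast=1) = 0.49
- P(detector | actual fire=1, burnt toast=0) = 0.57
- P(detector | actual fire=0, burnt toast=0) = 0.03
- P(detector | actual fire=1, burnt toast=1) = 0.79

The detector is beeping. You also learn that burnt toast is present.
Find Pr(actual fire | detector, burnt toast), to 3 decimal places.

Pr(actual fire | detector, burnt toast) ≈ 0.170

P(detector | burnt toast) = 0.49·0.887 + 0.79·0.113 = 0.434630 + 0.089270 = 0.523900
The actual fire-present share is 0.79·0.113 = 0.089270.
Hence the posterior is 0.089270/0.523900 ≈ 0.170.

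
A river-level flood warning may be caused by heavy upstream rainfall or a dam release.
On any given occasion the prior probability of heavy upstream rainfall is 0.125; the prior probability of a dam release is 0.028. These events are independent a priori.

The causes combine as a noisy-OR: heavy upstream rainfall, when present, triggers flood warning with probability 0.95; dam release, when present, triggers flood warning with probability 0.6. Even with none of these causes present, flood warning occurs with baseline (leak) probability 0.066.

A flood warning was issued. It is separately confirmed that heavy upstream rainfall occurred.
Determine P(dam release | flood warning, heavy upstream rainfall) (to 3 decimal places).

P(dam release | flood warning, heavy upstream rainfall) ≈ 0.029

Under noisy-OR, P(flood warning | causes) = 1 − (1−0.066)·∏(1−qᵢ) over the active causes.
Enumerate both values of dam release and weight by the priors:
  P(flood warning | heavy upstream rainfall) = 0.9533·0.972 + 0.98132·0.028
        = 0.926608 + 0.027477 = 0.954085
Keeping only the dam release-present terms gives 0.027477, so
  P(dam release | flood warning, heavy upstream rainfall) = 0.027477 / 0.954085 ≈ 0.029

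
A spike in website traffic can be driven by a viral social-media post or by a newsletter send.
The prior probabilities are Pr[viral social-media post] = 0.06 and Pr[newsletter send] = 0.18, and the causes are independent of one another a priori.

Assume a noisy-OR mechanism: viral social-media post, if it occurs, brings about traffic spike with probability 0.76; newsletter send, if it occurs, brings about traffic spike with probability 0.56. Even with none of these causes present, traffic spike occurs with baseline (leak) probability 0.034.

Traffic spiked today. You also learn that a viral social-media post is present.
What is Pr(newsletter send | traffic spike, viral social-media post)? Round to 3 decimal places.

Under noisy-OR, P(traffic spike | causes) = 1 − (1−0.034)·∏(1−qᵢ) over the active causes.
Sum P(traffic spike|·) weighted by the priors over both values of newsletter send:
  P(traffic spike | viral social-media post) = 0.76816×0.82 + 0.89799×0.18
        = 0.629891 + 0.161638 = 0.791529
The terms with newsletter send present sum to 0.161638, so
  P(newsletter send | traffic spike, viral social-media post) = 0.161638 / 0.791529 ≈ 0.204

Pr(newsletter send | traffic spike, viral social-media post) ≈ 0.204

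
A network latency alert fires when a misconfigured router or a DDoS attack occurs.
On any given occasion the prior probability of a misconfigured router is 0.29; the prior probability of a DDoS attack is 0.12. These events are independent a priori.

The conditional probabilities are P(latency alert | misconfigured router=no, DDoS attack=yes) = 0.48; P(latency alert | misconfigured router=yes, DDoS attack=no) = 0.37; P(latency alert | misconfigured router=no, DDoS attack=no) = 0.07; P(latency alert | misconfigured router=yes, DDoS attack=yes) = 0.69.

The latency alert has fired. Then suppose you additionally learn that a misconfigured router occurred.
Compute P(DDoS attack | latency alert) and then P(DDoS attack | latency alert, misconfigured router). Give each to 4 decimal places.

P(DDoS attack | latency alert) ≈ 0.3196; P(DDoS attack | latency alert, misconfigured router) ≈ 0.2027

Sum P(latency alert|·) weighted by the priors over the 4 (misconfigured router, DDoS attack) configurations:
  P(latency alert) = 0.07·0.71·0.88 + 0.48·0.71·0.12 + 0.37·0.29·0.88 + 0.69·0.29·0.12
        = 0.043736 + 0.040896 + 0.094424 + 0.024012 = 0.203068
The terms with DDoS attack present sum to 0.064908, so
  P(DDoS attack | latency alert) = 0.064908 / 0.203068 ≈ 0.3196

With the extra evidence:
By total probability over both values of DDoS attack:
  P(latency alert | misconfigured router) = 0.37·0.88 + 0.69·0.12
        = 0.325600 + 0.082800 = 0.408400
Configurations with DDoS attack contribute 0.082800, so
  P(DDoS attack | latency alert, misconfigured router) = 0.082800 / 0.408400 ≈ 0.2027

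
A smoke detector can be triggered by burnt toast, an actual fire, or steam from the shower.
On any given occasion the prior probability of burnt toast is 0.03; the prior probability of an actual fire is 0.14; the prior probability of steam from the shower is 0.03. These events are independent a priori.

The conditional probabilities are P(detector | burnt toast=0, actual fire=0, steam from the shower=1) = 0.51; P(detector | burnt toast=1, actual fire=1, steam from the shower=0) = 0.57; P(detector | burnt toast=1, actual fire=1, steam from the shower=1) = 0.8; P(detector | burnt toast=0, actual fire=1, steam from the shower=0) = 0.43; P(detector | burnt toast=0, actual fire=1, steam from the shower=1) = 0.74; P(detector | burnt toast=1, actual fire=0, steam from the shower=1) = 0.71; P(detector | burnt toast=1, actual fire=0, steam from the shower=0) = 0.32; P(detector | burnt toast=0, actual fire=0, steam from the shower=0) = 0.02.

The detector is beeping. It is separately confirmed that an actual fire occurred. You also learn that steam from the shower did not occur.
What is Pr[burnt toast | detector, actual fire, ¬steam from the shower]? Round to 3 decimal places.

Weight on burnt toast=true, given the evidence: 0.57×0.03 = 0.017100
Denominator P(detector | actual fire, ¬steam from the shower): 0.43×0.97 + 0.57×0.03 = 0.434200
P(burnt toast | detector, actual fire, ¬steam from the shower) = 0.017100/0.434200 ≈ 0.039

Pr[burnt toast | detector, actual fire, ¬steam from the shower] ≈ 0.039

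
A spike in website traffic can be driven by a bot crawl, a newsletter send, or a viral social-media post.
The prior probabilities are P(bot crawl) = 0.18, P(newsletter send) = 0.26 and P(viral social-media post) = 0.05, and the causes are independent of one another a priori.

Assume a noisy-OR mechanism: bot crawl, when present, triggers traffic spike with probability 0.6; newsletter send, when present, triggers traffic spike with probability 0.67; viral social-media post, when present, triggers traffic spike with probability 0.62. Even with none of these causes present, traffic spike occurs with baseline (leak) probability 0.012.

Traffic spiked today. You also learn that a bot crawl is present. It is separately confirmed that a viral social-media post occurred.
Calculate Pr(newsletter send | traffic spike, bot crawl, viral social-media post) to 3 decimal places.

Pr(newsletter send | traffic spike, bot crawl, viral social-media post) ≈ 0.282

Under noisy-OR, P(traffic spike | causes) = 1 − (1−0.012)·∏(1−qᵢ) over the active causes.
Weight on newsletter send=true, given the evidence: 0.950442·0.26 = 0.247115
The normalizing constant is 0.849824·0.74 + 0.950442·0.26 = 0.875985
P(newsletter send | traffic spike, bot crawl, viral social-media post) = 0.247115/0.875985 ≈ 0.282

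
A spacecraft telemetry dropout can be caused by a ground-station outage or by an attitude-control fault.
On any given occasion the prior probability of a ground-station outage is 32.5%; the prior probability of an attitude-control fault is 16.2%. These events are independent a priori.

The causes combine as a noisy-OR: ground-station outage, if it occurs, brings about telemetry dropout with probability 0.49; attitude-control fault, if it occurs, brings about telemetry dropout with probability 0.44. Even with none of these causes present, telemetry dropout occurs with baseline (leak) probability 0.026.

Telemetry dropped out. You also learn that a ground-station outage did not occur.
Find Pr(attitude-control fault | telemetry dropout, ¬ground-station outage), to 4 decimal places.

Under noisy-OR, P(telemetry dropout | causes) = 1 − (1−0.026)·∏(1−qᵢ) over the active causes.
P(telemetry dropout | ¬ground-station outage) = 0.026*0.838 + 0.45456*0.162 = 0.021788 + 0.073639 = 0.095427
Of this, 0.073639 comes from 0.45456*0.162 (the attitude-control fault=true cases).
So P(attitude-control fault | telemetry dropout, ¬ground-station outage) = 0.073639/0.095427 ≈ 0.7717.

Pr(attitude-control fault | telemetry dropout, ¬ground-station outage) ≈ 0.7717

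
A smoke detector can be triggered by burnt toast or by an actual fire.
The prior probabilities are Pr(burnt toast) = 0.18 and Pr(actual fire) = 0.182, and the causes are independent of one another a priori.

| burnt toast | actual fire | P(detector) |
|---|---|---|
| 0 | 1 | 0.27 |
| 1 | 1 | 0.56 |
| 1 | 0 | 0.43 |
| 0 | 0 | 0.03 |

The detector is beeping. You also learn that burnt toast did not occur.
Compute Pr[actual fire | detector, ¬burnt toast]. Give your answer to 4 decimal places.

P(detector | ¬burnt toast) = 0.03·0.818 + 0.27·0.182 = 0.024540 + 0.049140 = 0.073680
Of this, 0.049140 comes from 0.27·0.182 (the actual fire=true cases).
Hence the posterior is 0.049140/0.073680 ≈ 0.6669.

Pr[actual fire | detector, ¬burnt toast] ≈ 0.6669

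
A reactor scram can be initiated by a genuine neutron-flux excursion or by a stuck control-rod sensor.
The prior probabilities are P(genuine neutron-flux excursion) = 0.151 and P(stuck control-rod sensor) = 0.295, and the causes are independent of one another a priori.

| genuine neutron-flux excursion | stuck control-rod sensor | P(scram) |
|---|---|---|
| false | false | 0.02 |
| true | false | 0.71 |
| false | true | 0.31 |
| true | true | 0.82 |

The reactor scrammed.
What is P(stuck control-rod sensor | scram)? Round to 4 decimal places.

Sum P(scram|·) weighted by the priors over the 4 (genuine neutron-flux excursion, stuck control-rod sensor) configurations:
  P(scram) = 0.02·0.849·0.705 + 0.31·0.849·0.295 + 0.71·0.151·0.705 + 0.82·0.151·0.295
        = 0.011971 + 0.077641 + 0.075583 + 0.036527 = 0.201722
The terms with stuck control-rod sensor present sum to 0.114168, so
  P(stuck control-rod sensor | scram) = 0.114168 / 0.201722 ≈ 0.5660

P(stuck control-rod sensor | scram) ≈ 0.5660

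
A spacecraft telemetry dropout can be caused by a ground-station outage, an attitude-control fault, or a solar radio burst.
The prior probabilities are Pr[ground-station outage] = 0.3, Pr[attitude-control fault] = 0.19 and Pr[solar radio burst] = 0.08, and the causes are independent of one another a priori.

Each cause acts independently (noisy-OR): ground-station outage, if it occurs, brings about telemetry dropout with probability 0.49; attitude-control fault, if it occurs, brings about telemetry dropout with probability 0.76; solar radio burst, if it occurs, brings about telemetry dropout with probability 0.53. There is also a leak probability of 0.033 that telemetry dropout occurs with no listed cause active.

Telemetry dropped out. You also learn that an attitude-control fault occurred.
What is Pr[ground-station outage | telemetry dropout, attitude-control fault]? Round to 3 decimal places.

Pr[ground-station outage | telemetry dropout, attitude-control fault] ≈ 0.328

Under noisy-OR, P(telemetry dropout | causes) = 1 − (1−0.033)·∏(1−qᵢ) over the active causes.
Weight on ground-station outage=true, given the evidence: 0.243332 + 0.022665 = 0.265997
Normalizer over all consistent configurations: 0.76792*0.7*0.92 + 0.890922*0.7*0.08 + 0.881639*0.3*0.92 + 0.94437*0.3*0.08 = 0.810429
Posterior = 0.265997 / 0.810429 ≈ 0.328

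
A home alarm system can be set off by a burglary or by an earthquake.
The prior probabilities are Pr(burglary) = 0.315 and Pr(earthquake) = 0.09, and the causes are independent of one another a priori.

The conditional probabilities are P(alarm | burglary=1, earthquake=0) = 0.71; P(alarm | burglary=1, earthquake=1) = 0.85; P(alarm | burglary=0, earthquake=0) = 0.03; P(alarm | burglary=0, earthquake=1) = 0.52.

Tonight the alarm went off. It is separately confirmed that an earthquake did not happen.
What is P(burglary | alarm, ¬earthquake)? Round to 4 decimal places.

P(alarm | ¬earthquake) = 0.03·0.685 + 0.71·0.315 = 0.020550 + 0.223650 = 0.244200
Restricting to configurations with burglary present: 0.71·0.315 = 0.223650.
So P(burglary | alarm, ¬earthquake) = 0.223650/0.244200 ≈ 0.9158.

P(burglary | alarm, ¬earthquake) ≈ 0.9158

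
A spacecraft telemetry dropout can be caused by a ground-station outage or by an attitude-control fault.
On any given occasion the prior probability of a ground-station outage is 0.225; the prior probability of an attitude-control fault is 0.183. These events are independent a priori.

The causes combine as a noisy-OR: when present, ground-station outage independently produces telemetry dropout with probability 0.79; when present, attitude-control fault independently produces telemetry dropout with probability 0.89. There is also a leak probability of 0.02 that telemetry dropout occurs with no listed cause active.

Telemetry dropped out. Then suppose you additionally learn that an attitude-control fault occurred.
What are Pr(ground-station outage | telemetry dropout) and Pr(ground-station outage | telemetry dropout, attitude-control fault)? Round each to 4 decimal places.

Pr(ground-station outage | telemetry dropout) ≈ 0.5723; Pr(ground-station outage | telemetry dropout, attitude-control fault) ≈ 0.2413

Under noisy-OR, P(telemetry dropout | causes) = 1 − (1−0.02)·∏(1−qᵢ) over the active causes.
By total probability over the 4 (ground-station outage, attitude-control fault) configurations:
  P(telemetry dropout) = 0.02*0.775*0.817 + 0.8922*0.775*0.183 + 0.7942*0.225*0.817 + 0.977362*0.225*0.183
        = 0.012664 + 0.126536 + 0.145994 + 0.040243 = 0.325437
The terms with ground-station outage present sum to 0.186237, so
  P(ground-station outage | telemetry dropout) = 0.186237 / 0.325437 ≈ 0.5723

Now condition on the additional information:
Weight on ground-station outage=true, given the evidence: 0.977362*0.225 = 0.219906
Denominator P(telemetry dropout | attitude-control fault): 0.8922*0.775 + 0.977362*0.225 = 0.911361
P(ground-station outage | telemetry dropout, attitude-control fault) = 0.219906/0.911361 ≈ 0.2413
— attitude-control fault explains away the evidence for ground-station outage.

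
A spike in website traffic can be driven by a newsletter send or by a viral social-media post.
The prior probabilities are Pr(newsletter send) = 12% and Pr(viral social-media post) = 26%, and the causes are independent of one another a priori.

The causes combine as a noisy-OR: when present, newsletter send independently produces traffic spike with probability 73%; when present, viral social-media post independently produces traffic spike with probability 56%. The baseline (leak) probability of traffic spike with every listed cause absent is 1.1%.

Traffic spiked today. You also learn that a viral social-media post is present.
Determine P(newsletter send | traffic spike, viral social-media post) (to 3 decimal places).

P(newsletter send | traffic spike, viral social-media post) ≈ 0.176

Under noisy-OR, P(traffic spike | causes) = 1 − (1−0.011)·∏(1−qᵢ) over the active causes.
Numerator (weight on configurations with newsletter send): 0.882507·0.12 = 0.105901
The normalizing constant is 0.56484·0.88 + 0.882507·0.12 = 0.602960
P(newsletter send | traffic spike, viral social-media post) = 0.105901/0.602960 ≈ 0.176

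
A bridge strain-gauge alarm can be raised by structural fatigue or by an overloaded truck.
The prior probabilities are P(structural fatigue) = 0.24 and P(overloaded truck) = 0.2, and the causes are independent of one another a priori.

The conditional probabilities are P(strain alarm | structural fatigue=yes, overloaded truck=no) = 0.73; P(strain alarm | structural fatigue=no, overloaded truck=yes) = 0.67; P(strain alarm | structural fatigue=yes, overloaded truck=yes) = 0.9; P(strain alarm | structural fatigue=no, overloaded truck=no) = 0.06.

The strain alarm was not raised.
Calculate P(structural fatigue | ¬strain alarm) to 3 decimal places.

For the numerator, keep only structural fatigue=true terms: 0.051840 + 0.004800 = 0.056640
The normalizing constant is 0.94×0.76×0.8 + 0.33×0.76×0.2 + 0.27×0.24×0.8 + 0.1×0.24×0.2 = 0.678320
Posterior = 0.056640 / 0.678320 ≈ 0.084

P(structural fatigue | ¬strain alarm) ≈ 0.084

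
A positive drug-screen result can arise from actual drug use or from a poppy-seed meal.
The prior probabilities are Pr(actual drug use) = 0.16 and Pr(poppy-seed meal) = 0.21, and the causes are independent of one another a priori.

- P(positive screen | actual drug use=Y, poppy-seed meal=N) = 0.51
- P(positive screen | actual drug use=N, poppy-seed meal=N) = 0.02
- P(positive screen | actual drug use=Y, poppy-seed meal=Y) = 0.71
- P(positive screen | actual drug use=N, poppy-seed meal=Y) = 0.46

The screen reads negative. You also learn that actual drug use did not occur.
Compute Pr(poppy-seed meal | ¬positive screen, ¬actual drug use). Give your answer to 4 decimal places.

For the numerator, keep only poppy-seed meal=true terms: 0.54*0.21 = 0.113400
The normalizing constant is 0.98*0.79 + 0.54*0.21 = 0.887600
P(poppy-seed meal | ¬positive screen, ¬actual drug use) = 0.113400/0.887600 ≈ 0.1278

Pr(poppy-seed meal | ¬positive screen, ¬actual drug use) ≈ 0.1278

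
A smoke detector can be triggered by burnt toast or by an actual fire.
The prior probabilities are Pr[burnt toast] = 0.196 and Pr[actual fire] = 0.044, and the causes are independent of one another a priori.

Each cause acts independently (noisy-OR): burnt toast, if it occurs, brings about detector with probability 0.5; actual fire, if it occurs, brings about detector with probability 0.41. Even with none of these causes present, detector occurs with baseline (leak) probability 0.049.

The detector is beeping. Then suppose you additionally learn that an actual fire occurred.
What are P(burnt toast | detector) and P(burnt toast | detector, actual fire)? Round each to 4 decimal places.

P(burnt toast | detector) ≈ 0.6627; P(burnt toast | detector, actual fire) ≈ 0.2855

Under noisy-OR, P(detector | causes) = 1 − (1−0.049)·∏(1−qᵢ) over the active causes.
P(detector) = 0.049*0.804*0.956 + 0.43891*0.804*0.044 + 0.5245*0.196*0.956 + 0.719455*0.196*0.044 = 0.037663 + 0.015527 + 0.098279 + 0.006205 = 0.157674
The burnt toast-present share is 0.098279 + 0.006205 = 0.104484.
So P(burnt toast | detector) = 0.104484/0.157674 ≈ 0.6627.

Now condition on the additional information:
For the numerator, keep only burnt toast=true terms: 0.719455·0.196 = 0.141013
Denominator P(detector | actual fire): 0.43891·0.804 + 0.719455·0.196 = 0.493897
P(burnt toast | detector, actual fire) = 0.141013/0.493897 ≈ 0.2855
This is intercausal reasoning (explaining away): once actual fire accounts for the detector, burnt toast becomes less likely.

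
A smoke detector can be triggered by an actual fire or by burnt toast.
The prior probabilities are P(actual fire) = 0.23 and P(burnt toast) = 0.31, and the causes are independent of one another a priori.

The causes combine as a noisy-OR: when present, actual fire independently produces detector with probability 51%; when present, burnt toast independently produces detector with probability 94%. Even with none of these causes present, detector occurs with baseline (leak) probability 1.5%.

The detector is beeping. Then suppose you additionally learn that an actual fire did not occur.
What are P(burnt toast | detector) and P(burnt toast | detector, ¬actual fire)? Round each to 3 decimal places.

Under noisy-OR, P(detector | causes) = 1 − (1−0.015)·∏(1−qᵢ) over the active causes.
Weight on burnt toast=true, given the evidence: 0.224593 + 0.069235 = 0.293828
Denominator P(detector): 0.015·0.77·0.69 + 0.9409·0.77·0.31 + 0.51735·0.23·0.69 + 0.971041·0.23·0.31 = 0.383900
Posterior = 0.293828 / 0.383900 ≈ 0.765

Now condition on the additional information:
By total probability over both values of burnt toast:
  P(detector | ¬actual fire) = 0.015×0.69 + 0.9409×0.31
        = 0.010350 + 0.291679 = 0.302029
The terms with burnt toast present sum to 0.291679, so
  P(burnt toast | detector, ¬actual fire) = 0.291679 / 0.302029 ≈ 0.966
With actual fire excluded, burnt toast must carry more of the explanatory weight for the detector.

P(burnt toast | detector) ≈ 0.765; P(burnt toast | detector, ¬actual fire) ≈ 0.966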